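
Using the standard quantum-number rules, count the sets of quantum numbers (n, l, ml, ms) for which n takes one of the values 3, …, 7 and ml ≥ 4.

Work shell by shell — for each n, count the (l, ml) pairs that satisfy ml ≥ 4:
n=5 → 1; n=6 → 3; n=7 → 6.
Orbitals: 1 + 3 + 6 = 10. Including both spin states (ms = ±1/2) gives 2 × 10 = 20 states.

20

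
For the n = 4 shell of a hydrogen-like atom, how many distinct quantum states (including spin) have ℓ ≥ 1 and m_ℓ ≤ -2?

With n = 4 the allowed ℓ are 0, 1, …, 3.
Orbitals with ℓ ≥ 1 and m_ℓ ≤ -2, by ℓ: ℓ=2 → 1; ℓ=3 → 2.
Orbitals: 1 + 2 = 3. Each orbital carries two spin states, so 3 × 2 = 6 states.

6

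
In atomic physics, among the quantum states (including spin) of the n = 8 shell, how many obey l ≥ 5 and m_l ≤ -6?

6

Go through l = 0, …, 7 (the values permitted for n = 8).
Per l-value: l=6 → 1; l=7 → 2.
Orbitals: 1 + 2 = 3. Each orbital carries two spin states, so 3 × 2 = 6 states.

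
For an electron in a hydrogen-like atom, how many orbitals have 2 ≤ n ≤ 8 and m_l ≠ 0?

168

Treat each shell separately and count matching orbitals:
n=2 → 2; n=3 → 6; n=4 → 12; n=5 → 20; n=6 → 30; n=7 → 42; n=8 → 56.
Total orbitals: 2 + 6 + 12 + 20 + 30 + 42 + 56 = 168.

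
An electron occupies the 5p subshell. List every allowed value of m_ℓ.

The 5p subshell has ℓ = 1, and m_ℓ takes every integer from −ℓ to +ℓ. With ℓ = 1 that gives the 3 values -1, 0, 1.

-1, 0, 1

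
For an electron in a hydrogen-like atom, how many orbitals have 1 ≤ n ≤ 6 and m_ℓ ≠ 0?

70

Treat each shell separately and count matching orbitals:
n=2 → 2; n=3 → 6; n=4 → 12; n=5 → 20; n=6 → 30.
Total orbitals: 2 + 6 + 12 + 20 + 30 = 70.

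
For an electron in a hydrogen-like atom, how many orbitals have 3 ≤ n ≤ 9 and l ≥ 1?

Work shell by shell — for each n, count the (l, m_l) pairs that satisfy l ≥ 1:
n=3 → 8; n=4 → 15; n=5 → 24; n=6 → 35; n=7 → 48; n=8 → 63; n=9 → 80.
Total orbitals: 8 + 15 + 24 + 35 + 48 + 63 + 80 = 273.

273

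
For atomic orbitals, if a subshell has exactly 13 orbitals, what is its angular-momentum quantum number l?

2l+1 = 13 gives l = 6.

l = 6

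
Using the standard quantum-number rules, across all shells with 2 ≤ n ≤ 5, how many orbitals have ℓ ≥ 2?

38

Count contributing orbitals for each principal shell:
n=3 → 5; n=4 → 12; n=5 → 21.
Total orbitals: 5 + 12 + 21 = 38.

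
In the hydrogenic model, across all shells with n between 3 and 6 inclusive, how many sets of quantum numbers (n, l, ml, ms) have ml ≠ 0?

For each n in the range, tally the orbitals obeying ml ≠ 0:
n=3 → 6; n=4 → 12; n=5 → 20; n=6 → 30.
Orbitals: 6 + 12 + 20 + 30 = 68. Including both spin states (ms = ±1/2) gives 2 × 68 = 136 states.

136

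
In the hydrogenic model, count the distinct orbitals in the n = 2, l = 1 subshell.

3

A subshell has 2l+1 orbitals; with l = 1, that's 3.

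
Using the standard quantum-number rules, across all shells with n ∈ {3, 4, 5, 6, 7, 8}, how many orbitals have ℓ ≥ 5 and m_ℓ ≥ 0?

Go shell by shell, enumerating (ℓ, m_ℓ) with ℓ ≥ 5 and m_ℓ ≥ 0:
n=6 → 6; n=7 → 13; n=8 → 21.
Total orbitals: 6 + 13 + 21 = 40.

40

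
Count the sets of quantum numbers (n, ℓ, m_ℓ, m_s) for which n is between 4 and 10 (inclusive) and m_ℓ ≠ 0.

Per-shell orbital counts meeting the constraint:
n=4 → 12; n=5 → 20; n=6 → 30; n=7 → 42; n=8 → 56; n=9 → 72; n=10 → 90.
Orbitals: 12 + 20 + 30 + 42 + 56 + 72 + 90 = 322. Including both spin states (m_s = ±1/2) gives 2 × 322 = 644 states.

644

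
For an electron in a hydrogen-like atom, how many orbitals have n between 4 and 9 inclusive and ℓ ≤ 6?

Count contributing orbitals for each principal shell:
n=4 → 16; n=5 → 25; n=6 → 36; n=7 → 49; n=8 → 49; n=9 → 49.
Total orbitals: 16 + 25 + 36 + 49 + 49 + 49 = 224.

224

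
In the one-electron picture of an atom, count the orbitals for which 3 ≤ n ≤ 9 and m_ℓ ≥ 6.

10

Go shell by shell, enumerating (ℓ, m_ℓ) with m_ℓ ≥ 6:
n=7 → 1; n=8 → 3; n=9 → 6.
Total orbitals: 1 + 3 + 6 = 10.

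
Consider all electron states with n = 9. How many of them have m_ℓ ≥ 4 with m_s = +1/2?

Go through ℓ = 0, …, 8 (the values permitted for n = 9).
Per ℓ-value: ℓ=4 → 1; ℓ=5 → 2; ℓ=6 → 3; ℓ=7 → 4; ℓ=8 → 5.
Orbitals: 1 + 2 + 3 + 4 + 5 = 15. With m_s fixed to a single value there is one state per orbital, giving 15 states.

15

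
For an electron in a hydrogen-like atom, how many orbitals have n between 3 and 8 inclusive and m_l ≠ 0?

Treat each shell separately and count matching orbitals:
n=3 → 6; n=4 → 12; n=5 → 20; n=6 → 30; n=7 → 42; n=8 → 56.
Total orbitals: 6 + 12 + 20 + 30 + 42 + 56 = 166.

166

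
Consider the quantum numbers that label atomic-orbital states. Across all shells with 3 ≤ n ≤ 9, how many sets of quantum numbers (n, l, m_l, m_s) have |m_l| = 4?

For each n in the range, tally the orbitals obeying |m_l| = 4:
n=5 → 2; n=6 → 4; n=7 → 6; n=8 → 8; n=9 → 10.
Orbitals: 2 + 4 + 6 + 8 + 10 = 30. Including both spin states (m_s = ±1/2) gives 2 × 30 = 60 states.

60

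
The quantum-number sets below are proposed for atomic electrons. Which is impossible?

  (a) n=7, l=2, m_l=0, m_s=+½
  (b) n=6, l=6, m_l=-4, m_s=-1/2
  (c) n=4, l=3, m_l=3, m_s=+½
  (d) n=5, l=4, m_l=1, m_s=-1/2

(b) has l = 6 ≥ n = 6, violating 0 ≤ l ≤ n−1.
The remaining sets (a), (c), (d) satisfy all four rules.

(b)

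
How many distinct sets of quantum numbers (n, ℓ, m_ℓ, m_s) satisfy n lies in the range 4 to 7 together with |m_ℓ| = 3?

Go shell by shell, enumerating (ℓ, m_ℓ) with |m_ℓ| = 3:
n=4 → 2; n=5 → 4; n=6 → 6; n=7 → 8.
Orbitals: 2 + 4 + 6 + 8 = 20. Including both spin states (m_s = ±1/2) gives 2 × 20 = 40 states.

40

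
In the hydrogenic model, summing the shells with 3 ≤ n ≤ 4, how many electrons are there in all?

Shell n has n² orbitals: 3²=9 + 4²=16 = 25 orbitals.
Two spin states per orbital: 2 × 25 = 50 electrons.

50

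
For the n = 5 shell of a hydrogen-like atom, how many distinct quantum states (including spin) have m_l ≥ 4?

For n = 5, l ranges over 0 … 4.
Contributions: l=4 → 1.
Orbitals: 1. Each orbital carries two spin states, so 1 × 2 = 2 states.

2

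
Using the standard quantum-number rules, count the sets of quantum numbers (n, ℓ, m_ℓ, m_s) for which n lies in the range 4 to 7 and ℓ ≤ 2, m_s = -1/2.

Count contributing orbitals for each principal shell:
n=4 → 9; n=5 → 9; n=6 → 9; n=7 → 9.
Orbitals: 9 + 9 + 9 + 9 = 36. With m_s fixed to -1/2 there is one state per orbital, so 36 states.

36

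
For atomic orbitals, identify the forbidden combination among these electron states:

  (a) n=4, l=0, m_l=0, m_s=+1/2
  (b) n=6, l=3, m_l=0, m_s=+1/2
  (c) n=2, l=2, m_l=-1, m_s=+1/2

(c)

(c) has l = 2 ≥ n = 2, violating 0 ≤ l ≤ n−1.
The remaining sets (a), (b) satisfy all four rules.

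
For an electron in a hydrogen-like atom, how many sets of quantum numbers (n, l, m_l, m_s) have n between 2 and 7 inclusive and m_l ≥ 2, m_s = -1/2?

Per-shell orbital counts meeting the constraint:
n=3 → 1; n=4 → 3; n=5 → 6; n=6 → 10; n=7 → 15.
Orbitals: 1 + 3 + 6 + 10 + 15 = 35. With m_s fixed to -1/2 there is one state per orbital, so 35 states.

35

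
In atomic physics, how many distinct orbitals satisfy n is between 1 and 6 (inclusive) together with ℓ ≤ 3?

62

Go shell by shell, enumerating (ℓ, m_ℓ) with ℓ ≤ 3:
n=1 → 1; n=2 → 4; n=3 → 9; n=4 → 16; n=5 → 16; n=6 → 16.
Total orbitals: 1 + 4 + 9 + 16 + 16 + 16 = 62.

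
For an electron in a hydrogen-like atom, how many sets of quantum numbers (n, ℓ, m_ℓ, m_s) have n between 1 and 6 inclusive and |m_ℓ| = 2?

40

Per-shell orbital counts meeting the constraint:
n=3 → 2; n=4 → 4; n=5 → 6; n=6 → 8.
Orbitals: 2 + 4 + 6 + 8 = 20. Including both spin states (m_s = ±1/2) gives 2 × 20 = 40 states.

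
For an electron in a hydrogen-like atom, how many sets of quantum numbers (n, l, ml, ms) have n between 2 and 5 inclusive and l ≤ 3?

Work shell by shell — for each n, count the (l, ml) pairs that satisfy l ≤ 3:
n=2 → 4; n=3 → 9; n=4 → 16; n=5 → 16.
Orbitals: 4 + 9 + 16 + 16 = 45. Including both spin states (ms = ±1/2) gives 2 × 45 = 90 states.

90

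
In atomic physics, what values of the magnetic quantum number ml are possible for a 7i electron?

-6, -5, -4, -3, -2, -1, 0, 1, 2, 3, 4, 5, 6

The 7i subshell has l = 6, and ml takes every integer from −l to +l. With l = 6 that gives the 13 values -6, -5, -4, -3, -2, -1, 0, 1, 2, 3, 4, 5, 6.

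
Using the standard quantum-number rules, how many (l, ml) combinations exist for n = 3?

9

The n = 3 shell contains n² = 3² = 9 orbitals.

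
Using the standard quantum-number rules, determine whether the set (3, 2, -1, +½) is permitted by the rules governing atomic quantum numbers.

Allowed

n = 3 is a positive integer. l = 2 satisfies 0 ≤ l ≤ n−1 = 2. ml = -1 lies in the range −l … +l (here −2 … 2). ms = +1/2 is one of ±1/2.
All four constraints are satisfied.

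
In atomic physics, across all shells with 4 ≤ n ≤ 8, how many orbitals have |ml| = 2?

Count contributing orbitals for each principal shell:
n=4 → 4; n=5 → 6; n=6 → 8; n=7 → 10; n=8 → 12.
Total orbitals: 4 + 6 + 8 + 10 + 12 = 40.

40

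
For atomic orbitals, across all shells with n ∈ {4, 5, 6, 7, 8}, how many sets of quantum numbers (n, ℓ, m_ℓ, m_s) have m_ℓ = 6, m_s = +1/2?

Per-shell orbital counts meeting the constraint:
n=7 → 1; n=8 → 2.
Orbitals: 1 + 2 = 3. With m_s fixed to +1/2 there is one state per orbital, so 3 states.

3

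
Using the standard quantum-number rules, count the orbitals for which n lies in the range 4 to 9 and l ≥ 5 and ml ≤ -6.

Per-shell orbital counts meeting the constraint:
n=7 → 1; n=8 → 3; n=9 → 6.
Total orbitals: 1 + 3 + 6 = 10.

10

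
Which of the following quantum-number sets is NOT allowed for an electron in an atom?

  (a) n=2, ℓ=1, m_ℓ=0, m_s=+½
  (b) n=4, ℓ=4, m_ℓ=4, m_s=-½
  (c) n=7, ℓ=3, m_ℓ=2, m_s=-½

(b) has ℓ = 4 ≥ n = 4, violating 0 ≤ ℓ ≤ n−1.
The remaining sets (a), (c) satisfy all four rules.

(b)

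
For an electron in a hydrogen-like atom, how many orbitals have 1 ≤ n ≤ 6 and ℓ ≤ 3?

62

Count contributing orbitals for each principal shell:
n=1 → 1; n=2 → 4; n=3 → 9; n=4 → 16; n=5 → 16; n=6 → 16.
Total orbitals: 1 + 4 + 9 + 16 + 16 + 16 = 62.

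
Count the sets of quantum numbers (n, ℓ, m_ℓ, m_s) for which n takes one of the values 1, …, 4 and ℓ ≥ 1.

52

Go shell by shell, enumerating (ℓ, m_ℓ) with ℓ ≥ 1:
n=2 → 3; n=3 → 8; n=4 → 15.
Orbitals: 3 + 8 + 15 = 26. Including both spin states (m_s = ±1/2) gives 2 × 26 = 52 states.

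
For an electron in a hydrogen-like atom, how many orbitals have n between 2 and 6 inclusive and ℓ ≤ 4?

Per-shell orbital counts meeting the constraint:
n=2 → 4; n=3 → 9; n=4 → 16; n=5 → 25; n=6 → 25.
Total orbitals: 4 + 9 + 16 + 25 + 25 = 79.

79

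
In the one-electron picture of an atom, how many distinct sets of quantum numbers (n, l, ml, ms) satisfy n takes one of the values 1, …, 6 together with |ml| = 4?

Work shell by shell — for each n, count the (l, ml) pairs that satisfy |ml| = 4:
n=5 → 2; n=6 → 4.
Orbitals: 2 + 4 = 6. Including both spin states (ms = ±1/2) gives 2 × 6 = 12 states.

12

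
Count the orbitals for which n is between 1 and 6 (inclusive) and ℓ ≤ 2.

Count contributing orbitals for each principal shell:
n=1 → 1; n=2 → 4; n=3 → 9; n=4 → 9; n=5 → 9; n=6 → 9.
Total orbitals: 1 + 4 + 9 + 9 + 9 + 9 = 41.

41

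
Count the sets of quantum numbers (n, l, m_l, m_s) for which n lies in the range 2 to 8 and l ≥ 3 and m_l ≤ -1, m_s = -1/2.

65

Count contributing orbitals for each principal shell:
n=4 → 3; n=5 → 7; n=6 → 12; n=7 → 18; n=8 → 25.
Orbitals: 3 + 7 + 12 + 18 + 25 = 65. With m_s fixed to -1/2 there is one state per orbital, so 65 states.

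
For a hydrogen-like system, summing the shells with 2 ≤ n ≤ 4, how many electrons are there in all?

Shell n has n² orbitals: 2²=4 + 3²=9 + 4²=16 = 29 orbitals.
Two spin states per orbital: 2 × 29 = 58 electrons.

58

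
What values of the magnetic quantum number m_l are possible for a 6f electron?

The 6f subshell has l = 3, and m_l takes every integer from −l to +l. With l = 3 that gives the 7 values -3, -2, -1, 0, 1, 2, 3.

-3, -2, -1, 0, 1, 2, 3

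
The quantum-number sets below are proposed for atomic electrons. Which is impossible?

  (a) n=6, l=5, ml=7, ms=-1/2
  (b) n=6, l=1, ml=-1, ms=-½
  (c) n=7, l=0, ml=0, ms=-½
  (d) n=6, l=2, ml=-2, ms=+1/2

(a)

(a) has |ml| = 7 > l = 5, violating −l ≤ ml ≤ l.
The remaining sets (b), (c), (d) satisfy all four rules.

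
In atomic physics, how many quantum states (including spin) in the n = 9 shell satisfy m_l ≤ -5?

The n = 9 shell has l = 0 through 8; check each.
Orbitals with m_l ≤ -5, by l: l=5 → 1; l=6 → 2; l=7 → 3; l=8 → 4.
Orbitals: 1 + 2 + 3 + 4 = 10. Each orbital carries two spin states, so 10 × 2 = 20 states.

20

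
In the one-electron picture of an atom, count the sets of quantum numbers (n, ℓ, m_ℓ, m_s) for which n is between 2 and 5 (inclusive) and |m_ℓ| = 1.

40

Treat each shell separately and count matching orbitals:
n=2 → 2; n=3 → 4; n=4 → 6; n=5 → 8.
Orbitals: 2 + 4 + 6 + 8 = 20. Including both spin states (m_s = ±1/2) gives 2 × 20 = 40 states.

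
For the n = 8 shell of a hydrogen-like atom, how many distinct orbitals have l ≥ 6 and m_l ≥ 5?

With n = 8 the allowed l are 0, 1, …, 7.
Orbitals with l ≥ 6 and m_l ≥ 5, by l: l=6 → 2; l=7 → 3.
Total orbitals: 2 + 3 = 5.

5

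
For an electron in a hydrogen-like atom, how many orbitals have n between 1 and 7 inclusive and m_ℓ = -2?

15

For each n in the range, tally the orbitals obeying m_ℓ = -2:
n=3 → 1; n=4 → 2; n=5 → 3; n=6 → 4; n=7 → 5.
Total orbitals: 1 + 2 + 3 + 4 + 5 = 15.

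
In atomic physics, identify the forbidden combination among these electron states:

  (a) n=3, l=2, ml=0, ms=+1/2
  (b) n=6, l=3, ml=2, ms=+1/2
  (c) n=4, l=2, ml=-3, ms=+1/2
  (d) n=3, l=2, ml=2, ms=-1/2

(c) has |ml| = 3 > l = 2, violating −l ≤ ml ≤ l.
The remaining sets (a), (b), (d) satisfy all four rules.

(c)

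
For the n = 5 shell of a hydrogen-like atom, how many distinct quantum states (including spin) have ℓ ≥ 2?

42

Contributions: ℓ=2 → 5; ℓ=3 → 7; ℓ=4 → 9.
Orbitals: 5 + 7 + 9 = 21. Each orbital carries two spin states, so 21 × 2 = 42 states.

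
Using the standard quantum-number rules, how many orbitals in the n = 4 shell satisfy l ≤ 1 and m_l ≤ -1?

Contributions: l=1 → 1.
Total orbitals: 1.

1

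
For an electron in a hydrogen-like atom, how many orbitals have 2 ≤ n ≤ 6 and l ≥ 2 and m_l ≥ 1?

Per-shell orbital counts meeting the constraint:
n=3 → 2; n=4 → 5; n=5 → 9; n=6 → 14.
Total orbitals: 2 + 5 + 9 + 14 = 30.

30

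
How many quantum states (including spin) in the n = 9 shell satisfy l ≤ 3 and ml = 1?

6

For n = 9, l ranges over 0 … 8.
Per l-value: l=1 → 1; l=2 → 1; l=3 → 1.
Orbitals: 1 + 1 + 1 = 3. Each orbital carries two spin states, so 3 × 2 = 6 states.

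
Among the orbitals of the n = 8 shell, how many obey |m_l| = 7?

With n = 8 the allowed l are 0, 1, …, 7.
Per l-value: l=7 → 2.
Total orbitals: 2.

2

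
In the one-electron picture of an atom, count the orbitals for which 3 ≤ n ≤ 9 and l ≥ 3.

217

Count contributing orbitals for each principal shell:
n=4 → 7; n=5 → 16; n=6 → 27; n=7 → 40; n=8 → 55; n=9 → 72.
Total orbitals: 7 + 16 + 27 + 40 + 55 + 72 = 217.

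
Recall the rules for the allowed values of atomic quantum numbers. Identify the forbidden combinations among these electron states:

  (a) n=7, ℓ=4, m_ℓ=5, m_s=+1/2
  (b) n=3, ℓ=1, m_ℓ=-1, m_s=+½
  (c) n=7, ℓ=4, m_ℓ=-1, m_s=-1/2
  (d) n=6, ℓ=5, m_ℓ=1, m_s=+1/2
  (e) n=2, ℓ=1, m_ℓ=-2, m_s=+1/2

(a) has |m_ℓ| = 5 > ℓ = 4, violating −ℓ ≤ m_ℓ ≤ ℓ.
(e) has |m_ℓ| = 2 > ℓ = 1, violating −ℓ ≤ m_ℓ ≤ ℓ.
The remaining sets (b), (c), (d) satisfy all four rules.

(a) and (e)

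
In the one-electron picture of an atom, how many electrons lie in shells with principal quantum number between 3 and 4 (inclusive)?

Shell n has n² orbitals: 3²=9 + 4²=16 = 25 orbitals.
Two spin states per orbital: 2 × 25 = 50 electrons.

50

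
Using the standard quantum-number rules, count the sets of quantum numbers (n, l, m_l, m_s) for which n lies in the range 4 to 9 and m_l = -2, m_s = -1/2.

27

Work shell by shell — for each n, count the (l, m_l) pairs that satisfy m_l = -2:
n=4 → 2; n=5 → 3; n=6 → 4; n=7 → 5; n=8 → 6; n=9 → 7.
Orbitals: 2 + 3 + 4 + 5 + 6 + 7 = 27. With m_s fixed to -1/2 there is one state per orbital, so 27 states.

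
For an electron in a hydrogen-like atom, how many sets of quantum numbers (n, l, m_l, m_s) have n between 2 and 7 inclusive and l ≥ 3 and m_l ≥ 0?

Count contributing orbitals for each principal shell:
n=4 → 4; n=5 → 9; n=6 → 15; n=7 → 22.
Orbitals: 4 + 9 + 15 + 22 = 50. Including both spin states (m_s = ±1/2) gives 2 × 50 = 100 states.

100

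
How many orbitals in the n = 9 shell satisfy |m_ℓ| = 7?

With n = 9 the allowed ℓ are 0, 1, …, 8.
Contributions: ℓ=7 → 2; ℓ=8 → 2.
Total orbitals: 2 + 2 = 4.

4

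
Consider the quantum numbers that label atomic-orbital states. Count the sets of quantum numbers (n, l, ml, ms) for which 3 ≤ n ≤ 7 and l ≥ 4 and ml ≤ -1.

56

Count contributing orbitals for each principal shell:
n=5 → 4; n=6 → 9; n=7 → 15.
Orbitals: 4 + 9 + 15 = 28. Including both spin states (ms = ±1/2) gives 2 × 28 = 56 states.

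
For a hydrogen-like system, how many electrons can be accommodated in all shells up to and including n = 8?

Total orbitals = 1² + 2² + 3² + 4² + 5² + 6² + 7² + 8² = 204. Doubling for spin gives 408 electrons.

408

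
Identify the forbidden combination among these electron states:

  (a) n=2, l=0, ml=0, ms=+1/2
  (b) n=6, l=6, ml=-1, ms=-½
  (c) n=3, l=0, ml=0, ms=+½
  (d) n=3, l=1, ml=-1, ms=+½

(b) has l = 6 ≥ n = 6, violating 0 ≤ l ≤ n−1.
The remaining sets (a), (c), (d) satisfy all four rules.

(b)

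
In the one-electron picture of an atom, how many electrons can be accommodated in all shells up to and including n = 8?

Total orbitals = 1² + 2² + 3² + 4² + 5² + 6² + 7² + 8² = 204. Doubling for spin gives 408 electrons.

408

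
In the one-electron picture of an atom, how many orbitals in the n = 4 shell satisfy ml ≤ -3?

1

For n = 4, l ranges over 0 … 3.
Contributions: l=3 → 1.
Total orbitals: 1.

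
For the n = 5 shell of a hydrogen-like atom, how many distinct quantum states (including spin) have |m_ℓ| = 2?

12

Go through ℓ = 0, …, 4 (the values permitted for n = 5).
Contributions: ℓ=2 → 2; ℓ=3 → 2; ℓ=4 → 2.
Orbitals: 2 + 2 + 2 = 6. Each orbital carries two spin states, so 6 × 2 = 12 states.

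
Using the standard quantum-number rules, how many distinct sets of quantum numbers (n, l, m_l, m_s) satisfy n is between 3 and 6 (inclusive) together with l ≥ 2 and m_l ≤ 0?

80

Work shell by shell — for each n, count the (l, m_l) pairs that satisfy l ≥ 2 and m_l ≤ 0:
n=3 → 3; n=4 → 7; n=5 → 12; n=6 → 18.
Orbitals: 3 + 7 + 12 + 18 = 40. Including both spin states (m_s = ±1/2) gives 2 × 40 = 80 states.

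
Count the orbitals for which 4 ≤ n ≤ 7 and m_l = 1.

Treat each shell separately and count matching orbitals:
n=4 → 3; n=5 → 4; n=6 → 5; n=7 → 6.
Total orbitals: 3 + 4 + 5 + 6 = 18.

18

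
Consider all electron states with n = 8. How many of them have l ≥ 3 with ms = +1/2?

Per l-value: l=3 → 7; l=4 → 9; l=5 → 11; l=6 → 13; l=7 → 15.
Orbitals: 7 + 9 + 11 + 13 + 15 = 55. With ms fixed to a single value there is one state per orbital, giving 55 states.

55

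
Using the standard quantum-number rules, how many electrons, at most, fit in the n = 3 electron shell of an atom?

A shell holds 2n² electrons: 2 × 3² = 2 × 9 = 18.

18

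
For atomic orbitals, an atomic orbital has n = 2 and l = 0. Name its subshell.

l = 0 corresponds to the letter 's', so the subshell is 2s.

2s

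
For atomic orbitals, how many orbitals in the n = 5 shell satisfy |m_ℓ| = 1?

With n = 5 the allowed ℓ are 0, 1, …, 4.
Orbitals with |m_ℓ| = 1, by ℓ: ℓ=1 → 2; ℓ=2 → 2; ℓ=3 → 2; ℓ=4 → 2.
Total orbitals: 2 + 2 + 2 + 2 = 8.

8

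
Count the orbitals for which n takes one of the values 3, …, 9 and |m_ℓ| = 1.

70

Go shell by shell, enumerating (ℓ, m_ℓ) with |m_ℓ| = 1:
n=3 → 4; n=4 → 6; n=5 → 8; n=6 → 10; n=7 → 12; n=8 → 14; n=9 → 16.
Total orbitals: 4 + 6 + 8 + 10 + 12 + 14 + 16 = 70.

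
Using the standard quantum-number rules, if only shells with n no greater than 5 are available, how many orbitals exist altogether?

Total orbitals = 1² + 2² + 3² + 4² + 5² = 55.

55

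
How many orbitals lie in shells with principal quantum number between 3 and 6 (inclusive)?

Shell n has n² orbitals: 3²=9 + 4²=16 + 5²=25 + 6²=36 = 86 orbitals.

86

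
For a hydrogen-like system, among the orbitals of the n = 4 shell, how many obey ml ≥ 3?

The n = 4 shell has l = 0 through 3; check each.
Orbitals with ml ≥ 3, by l: l=3 → 1.
Total orbitals: 1.

1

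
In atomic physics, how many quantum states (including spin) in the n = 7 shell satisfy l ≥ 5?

48

Go through l = 0, …, 6 (the values permitted for n = 7).
Per l-value: l=5 → 11; l=6 → 13.
Orbitals: 11 + 13 = 24. Each orbital carries two spin states, so 24 × 2 = 48 states.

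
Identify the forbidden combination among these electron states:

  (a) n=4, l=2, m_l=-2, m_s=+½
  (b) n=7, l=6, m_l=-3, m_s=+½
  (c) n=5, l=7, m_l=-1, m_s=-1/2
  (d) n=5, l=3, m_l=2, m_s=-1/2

(c)

(c) has l = 7 ≥ n = 5, violating 0 ≤ l ≤ n−1.
The remaining sets (a), (b), (d) satisfy all four rules.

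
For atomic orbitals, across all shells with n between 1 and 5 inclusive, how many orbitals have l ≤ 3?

Work shell by shell — for each n, count the (l, m_l) pairs that satisfy l ≤ 3:
n=1 → 1; n=2 → 4; n=3 → 9; n=4 → 16; n=5 → 16.
Total orbitals: 1 + 4 + 9 + 16 + 16 = 46.

46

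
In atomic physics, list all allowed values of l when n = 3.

l is an integer with 0 ≤ l ≤ n−1, so for n = 3: l = 0, 1, 2.

0, 1, 2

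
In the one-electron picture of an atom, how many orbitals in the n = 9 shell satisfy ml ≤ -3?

21

Orbitals with ml ≤ -3, by l: l=3 → 1; l=4 → 2; l=5 → 3; l=6 → 4; l=7 → 5; l=8 → 6.
Total orbitals: 1 + 2 + 3 + 4 + 5 + 6 = 21.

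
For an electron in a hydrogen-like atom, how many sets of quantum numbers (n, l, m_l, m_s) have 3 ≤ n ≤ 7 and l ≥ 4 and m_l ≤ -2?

Go shell by shell, enumerating (l, m_l) with l ≥ 4 and m_l ≤ -2:
n=5 → 3; n=6 → 7; n=7 → 12.
Orbitals: 3 + 7 + 12 = 22. Including both spin states (m_s = ±1/2) gives 2 × 22 = 44 states.

44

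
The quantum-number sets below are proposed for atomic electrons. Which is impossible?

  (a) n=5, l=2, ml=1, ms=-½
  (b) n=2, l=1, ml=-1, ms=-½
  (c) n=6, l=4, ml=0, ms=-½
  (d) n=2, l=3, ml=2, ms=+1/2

(d) has l = 3 ≥ n = 2, violating 0 ≤ l ≤ n−1.
The remaining sets (a), (b), (c) satisfy all four rules.

(d)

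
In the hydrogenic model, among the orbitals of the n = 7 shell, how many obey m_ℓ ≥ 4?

Contributions: ℓ=4 → 1; ℓ=5 → 2; ℓ=6 → 3.
Total orbitals: 1 + 2 + 3 = 6.

6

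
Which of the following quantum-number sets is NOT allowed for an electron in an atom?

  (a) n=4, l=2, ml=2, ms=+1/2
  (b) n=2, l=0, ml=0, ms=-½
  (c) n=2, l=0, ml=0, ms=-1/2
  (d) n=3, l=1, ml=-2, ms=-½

(d) has |ml| = 2 > l = 1, violating −l ≤ ml ≤ l.
The remaining sets (a), (b), (c) satisfy all four rules.

(d)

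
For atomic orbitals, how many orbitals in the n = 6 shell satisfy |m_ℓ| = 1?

10

The n = 6 shell has ℓ = 0 through 5; check each.
Orbitals with |m_ℓ| = 1, by ℓ: ℓ=1 → 2; ℓ=2 → 2; ℓ=3 → 2; ℓ=4 → 2; ℓ=5 → 2.
Total orbitals: 2 + 2 + 2 + 2 + 2 = 10.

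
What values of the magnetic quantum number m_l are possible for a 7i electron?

The 7i subshell has l = 6, and m_l takes every integer from −l to +l. With l = 6 that gives the 13 values -6, -5, -4, -3, -2, -1, 0, 1, 2, 3, 4, 5, 6.

-6, -5, -4, -3, -2, -1, 0, 1, 2, 3, 4, 5, 6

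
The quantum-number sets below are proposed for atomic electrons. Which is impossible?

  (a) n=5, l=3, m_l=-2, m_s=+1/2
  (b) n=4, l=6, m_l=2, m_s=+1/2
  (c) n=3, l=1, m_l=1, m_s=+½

(b) has l = 6 ≥ n = 4, violating 0 ≤ l ≤ n−1.
The remaining sets (a), (c) satisfy all four rules.

(b)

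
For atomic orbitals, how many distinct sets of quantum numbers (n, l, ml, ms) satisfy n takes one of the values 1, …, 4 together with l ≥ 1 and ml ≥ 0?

32

Work shell by shell — for each n, count the (l, ml) pairs that satisfy l ≥ 1 and ml ≥ 0:
n=2 → 2; n=3 → 5; n=4 → 9.
Orbitals: 2 + 5 + 9 = 16. Including both spin states (ms = ±1/2) gives 2 × 16 = 32 states.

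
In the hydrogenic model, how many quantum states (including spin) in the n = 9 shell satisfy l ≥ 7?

64

Per l-value: l=7 → 15; l=8 → 17.
Orbitals: 15 + 17 = 32. Each orbital carries two spin states, so 32 × 2 = 64 states.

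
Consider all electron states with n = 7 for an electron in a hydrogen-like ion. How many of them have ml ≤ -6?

2

The (l, ml) pairs meeting ml ≤ -6 give: l=6 → 1.
Orbitals: 1. Each orbital carries two spin states, so 1 × 2 = 2 states.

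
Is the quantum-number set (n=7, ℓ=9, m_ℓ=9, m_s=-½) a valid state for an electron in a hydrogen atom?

Not allowed

The orbital quantum number must satisfy 0 ≤ ℓ ≤ n−1. With n = 7 the allowed ℓ values are 0, 1, 2, 3, 4, 5, 6, so ℓ = 9 is out of range.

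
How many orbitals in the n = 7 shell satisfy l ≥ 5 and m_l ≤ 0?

13

Go through l = 0, …, 6 (the values permitted for n = 7).
Per l-value: l=5 → 6; l=6 → 7.
Total orbitals: 6 + 7 = 13.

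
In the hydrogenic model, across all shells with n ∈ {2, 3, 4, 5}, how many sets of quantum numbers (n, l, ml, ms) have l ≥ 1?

Work shell by shell — for each n, count the (l, ml) pairs that satisfy l ≥ 1:
n=2 → 3; n=3 → 8; n=4 → 15; n=5 → 24.
Orbitals: 3 + 8 + 15 + 24 = 50. Including both spin states (ms = ±1/2) gives 2 × 50 = 100 states.

100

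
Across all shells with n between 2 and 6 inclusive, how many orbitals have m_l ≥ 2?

20

For each n in the range, tally the orbitals obeying m_l ≥ 2:
n=3 → 1; n=4 → 3; n=5 → 6; n=6 → 10.
Total orbitals: 1 + 3 + 6 + 10 = 20.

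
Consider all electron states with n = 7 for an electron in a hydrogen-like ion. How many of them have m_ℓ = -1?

12

The n = 7 shell has ℓ = 0 through 6; check each.
Contributions: ℓ=1 → 1; ℓ=2 → 1; ℓ=3 → 1; ℓ=4 → 1; ℓ=5 → 1; ℓ=6 → 1.
Orbitals: 1 + 1 + 1 + 1 + 1 + 1 = 6. Each orbital carries two spin states, so 6 × 2 = 12 states.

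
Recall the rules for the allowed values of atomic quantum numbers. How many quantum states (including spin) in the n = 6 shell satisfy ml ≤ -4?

With n = 6 the allowed l are 0, 1, …, 5.
Contributions: l=4 → 1; l=5 → 2.
Orbitals: 1 + 2 = 3. Each orbital carries two spin states, so 3 × 2 = 6 states.

6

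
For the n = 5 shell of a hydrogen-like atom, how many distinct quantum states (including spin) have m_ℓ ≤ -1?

20

For n = 5, ℓ ranges over 0 … 4.
Per ℓ-value: ℓ=1 → 1; ℓ=2 → 2; ℓ=3 → 3; ℓ=4 → 4.
Orbitals: 1 + 2 + 3 + 4 = 10. Each orbital carries two spin states, so 10 × 2 = 20 states.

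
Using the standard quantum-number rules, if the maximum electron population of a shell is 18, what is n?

2n² = 18 ⇒ n² = 9 ⇒ n = 3.

n = 3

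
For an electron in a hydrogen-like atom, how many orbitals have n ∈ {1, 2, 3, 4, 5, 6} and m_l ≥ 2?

20

For each n in the range, tally the orbitals obeying m_l ≥ 2:
n=3 → 1; n=4 → 3; n=5 → 6; n=6 → 10.
Total orbitals: 1 + 3 + 6 + 10 = 20.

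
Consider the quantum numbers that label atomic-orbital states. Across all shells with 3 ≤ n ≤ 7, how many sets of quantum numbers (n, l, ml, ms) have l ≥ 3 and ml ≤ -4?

20

Go shell by shell, enumerating (l, ml) with l ≥ 3 and ml ≤ -4:
n=5 → 1; n=6 → 3; n=7 → 6.
Orbitals: 1 + 3 + 6 = 10. Including both spin states (ms = ±1/2) gives 2 × 10 = 20 states.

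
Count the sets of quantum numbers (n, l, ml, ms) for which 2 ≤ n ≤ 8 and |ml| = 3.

60

Count contributing orbitals for each principal shell:
n=4 → 2; n=5 → 4; n=6 → 6; n=7 → 8; n=8 → 10.
Orbitals: 2 + 4 + 6 + 8 + 10 = 30. Including both spin states (ms = ±1/2) gives 2 × 30 = 60 states.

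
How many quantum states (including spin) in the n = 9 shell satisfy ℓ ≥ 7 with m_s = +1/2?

32

With n = 9 the allowed ℓ are 0, 1, …, 8.
Per ℓ-value: ℓ=7 → 15; ℓ=8 → 17.
Orbitals: 15 + 17 = 32. With m_s fixed to a single value there is one state per orbital, giving 32 states.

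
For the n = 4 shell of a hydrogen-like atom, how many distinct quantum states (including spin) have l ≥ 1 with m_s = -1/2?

With n = 4 the allowed l are 0, 1, …, 3.
The (l, m_l) pairs meeting l ≥ 1 give: l=1 → 3; l=2 → 5; l=3 → 7.
Orbitals: 3 + 5 + 7 = 15. With m_s fixed to a single value there is one state per orbital, giving 15 states.

15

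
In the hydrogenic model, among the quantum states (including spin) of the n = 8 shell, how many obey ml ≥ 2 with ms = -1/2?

21

Per l-value: l=2 → 1; l=3 → 2; l=4 → 3; l=5 → 4; l=6 → 5; l=7 → 6.
Orbitals: 1 + 2 + 3 + 4 + 5 + 6 = 21. With ms fixed to a single value there is one state per orbital, giving 21 states.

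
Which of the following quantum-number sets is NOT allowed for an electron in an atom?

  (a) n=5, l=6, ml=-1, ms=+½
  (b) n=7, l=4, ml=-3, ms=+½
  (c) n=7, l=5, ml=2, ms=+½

(a)

(a) has l = 6 ≥ n = 5, violating 0 ≤ l ≤ n−1.
The remaining sets (b), (c) satisfy all four rules.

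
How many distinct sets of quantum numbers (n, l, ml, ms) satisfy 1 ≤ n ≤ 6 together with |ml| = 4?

12

Treat each shell separately and count matching orbitals:
n=5 → 2; n=6 → 4.
Orbitals: 2 + 4 = 6. Including both spin states (ms = ±1/2) gives 2 × 6 = 12 states.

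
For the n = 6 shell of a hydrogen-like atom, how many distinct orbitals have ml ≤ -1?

For n = 6, l ranges over 0 … 5.
Per l-value: l=1 → 1; l=2 → 2; l=3 → 3; l=4 → 4; l=5 → 5.
Total orbitals: 1 + 2 + 3 + 4 + 5 = 15.

15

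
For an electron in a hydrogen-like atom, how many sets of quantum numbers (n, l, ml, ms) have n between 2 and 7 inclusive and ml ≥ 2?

70

Work shell by shell — for each n, count the (l, ml) pairs that satisfy ml ≥ 2:
n=3 → 1; n=4 → 3; n=5 → 6; n=6 → 10; n=7 → 15.
Orbitals: 1 + 3 + 6 + 10 + 15 = 35. Including both spin states (ms = ±1/2) gives 2 × 35 = 70 states.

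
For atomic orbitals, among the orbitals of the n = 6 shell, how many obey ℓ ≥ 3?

27

For n = 6, ℓ ranges over 0 … 5.
The (ℓ, m_ℓ) pairs meeting ℓ ≥ 3 give: ℓ=3 → 7; ℓ=4 → 9; ℓ=5 → 11.
Total orbitals: 7 + 9 + 11 = 27.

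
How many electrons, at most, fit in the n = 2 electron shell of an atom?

A shell holds 2n² electrons: 2 × 2² = 2 × 4 = 8.

8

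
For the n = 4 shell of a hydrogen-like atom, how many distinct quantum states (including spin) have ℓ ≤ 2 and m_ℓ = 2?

Contributions: ℓ=2 → 1.
Orbitals: 1. Each orbital carries two spin states, so 1 × 2 = 2 states.

2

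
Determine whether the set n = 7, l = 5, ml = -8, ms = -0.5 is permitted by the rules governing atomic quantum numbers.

No

The magnetic quantum number must satisfy −l ≤ ml ≤ l. With l = 5, ml can only be -5, -4, -3, -2, -1, 0, 1, 2, 3, 4, 5, so ml = -8 is forbidden.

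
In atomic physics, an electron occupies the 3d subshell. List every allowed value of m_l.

The 3d subshell has l = 2, and m_l takes every integer from −l to +l. With l = 2 that gives the 5 values -2, -1, 0, 1, 2.

-2, -1, 0, 1, 2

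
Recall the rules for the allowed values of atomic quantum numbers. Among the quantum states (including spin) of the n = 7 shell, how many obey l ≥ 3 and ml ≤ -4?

The n = 7 shell has l = 0 through 6; check each.
Contributions: l=4 → 1; l=5 → 2; l=6 → 3.
Orbitals: 1 + 2 + 3 = 6. Each orbital carries two spin states, so 6 × 2 = 12 states.

12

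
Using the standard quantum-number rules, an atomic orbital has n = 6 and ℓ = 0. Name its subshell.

6s

ℓ = 0 corresponds to the letter 's', so the subshell is 6s.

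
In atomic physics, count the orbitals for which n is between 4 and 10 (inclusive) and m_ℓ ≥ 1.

161

Go shell by shell, enumerating (ℓ, m_ℓ) with m_ℓ ≥ 1:
n=4 → 6; n=5 → 10; n=6 → 15; n=7 → 21; n=8 → 28; n=9 → 36; n=10 → 45.
Total orbitals: 6 + 10 + 15 + 21 + 28 + 36 + 45 = 161.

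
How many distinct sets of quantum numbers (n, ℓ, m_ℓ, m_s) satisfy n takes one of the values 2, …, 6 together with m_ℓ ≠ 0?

Treat each shell separately and count matching orbitals:
n=2 → 2; n=3 → 6; n=4 → 12; n=5 → 20; n=6 → 30.
Orbitals: 2 + 6 + 12 + 20 + 30 = 70. Including both spin states (m_s = ±1/2) gives 2 × 70 = 140 states.

140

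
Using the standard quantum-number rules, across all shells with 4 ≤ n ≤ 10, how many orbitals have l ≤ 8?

Count contributing orbitals for each principal shell:
n=4 → 16; n=5 → 25; n=6 → 36; n=7 → 49; n=8 → 64; n=9 → 81; n=10 → 81.
Total orbitals: 16 + 25 + 36 + 49 + 64 + 81 + 81 = 352.

352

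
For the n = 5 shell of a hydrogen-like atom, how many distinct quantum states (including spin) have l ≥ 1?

The (l, m_l) pairs meeting l ≥ 1 give: l=1 → 3; l=2 → 5; l=3 → 7; l=4 → 9.
Orbitals: 3 + 5 + 7 + 9 = 24. Each orbital carries two spin states, so 24 × 2 = 48 states.

48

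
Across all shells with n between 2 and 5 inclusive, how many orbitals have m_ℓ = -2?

Treat each shell separately and count matching orbitals:
n=3 → 1; n=4 → 2; n=5 → 3.
Total orbitals: 1 + 2 + 3 = 6.

6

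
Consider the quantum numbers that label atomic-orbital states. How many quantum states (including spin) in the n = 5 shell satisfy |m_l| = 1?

16

The n = 5 shell has l = 0 through 4; check each.
Per l-value: l=1 → 2; l=2 → 2; l=3 → 2; l=4 → 2.
Orbitals: 2 + 2 + 2 + 2 = 8. Each orbital carries two spin states, so 8 × 2 = 16 states.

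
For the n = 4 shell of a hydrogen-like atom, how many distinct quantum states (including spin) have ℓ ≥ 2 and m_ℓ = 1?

4

The n = 4 shell has ℓ = 0 through 3; check each.
The (ℓ, m_ℓ) pairs meeting ℓ ≥ 2 and m_ℓ = 1 give: ℓ=2 → 1; ℓ=3 → 1.
Orbitals: 1 + 1 = 2. Each orbital carries two spin states, so 2 × 2 = 4 states.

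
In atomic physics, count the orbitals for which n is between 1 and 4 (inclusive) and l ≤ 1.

Count contributing orbitals for each principal shell:
n=1 → 1; n=2 → 4; n=3 → 4; n=4 → 4.
Total orbitals: 1 + 4 + 4 + 4 = 13.

13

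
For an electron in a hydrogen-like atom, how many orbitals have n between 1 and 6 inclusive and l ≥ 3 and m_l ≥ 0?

Go shell by shell, enumerating (l, m_l) with l ≥ 3 and m_l ≥ 0:
n=4 → 4; n=5 → 9; n=6 → 15.
Total orbitals: 4 + 9 + 15 = 28.

28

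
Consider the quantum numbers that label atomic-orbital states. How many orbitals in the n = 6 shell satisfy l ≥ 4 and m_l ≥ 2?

Go through l = 0, …, 5 (the values permitted for n = 6).
Contributions: l=4 → 3; l=5 → 4.
Total orbitals: 3 + 4 = 7.

7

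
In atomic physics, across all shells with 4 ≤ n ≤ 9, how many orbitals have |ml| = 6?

Go shell by shell, enumerating (l, ml) with |ml| = 6:
n=7 → 2; n=8 → 4; n=9 → 6.
Total orbitals: 2 + 4 + 6 = 12.

12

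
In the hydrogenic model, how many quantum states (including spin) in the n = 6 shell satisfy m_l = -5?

With n = 6 the allowed l are 0, 1, …, 5.
Orbitals with m_l = -5, by l: l=5 → 1.
Orbitals: 1. Each orbital carries two spin states, so 1 × 2 = 2 states.

2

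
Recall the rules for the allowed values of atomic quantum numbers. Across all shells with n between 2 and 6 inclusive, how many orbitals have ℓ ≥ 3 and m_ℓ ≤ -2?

16

Treat each shell separately and count matching orbitals:
n=4 → 2; n=5 → 5; n=6 → 9.
Total orbitals: 2 + 5 + 9 = 16.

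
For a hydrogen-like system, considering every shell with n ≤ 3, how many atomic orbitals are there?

Total orbitals = 1² + 2² + 3² = 14.

14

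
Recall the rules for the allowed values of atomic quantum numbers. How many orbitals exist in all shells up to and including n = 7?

140

Total orbitals = 1² + 2² + 3² + 4² + 5² + 6² + 7² = 140.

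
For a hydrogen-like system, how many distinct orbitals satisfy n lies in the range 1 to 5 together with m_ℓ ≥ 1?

20

Treat each shell separately and count matching orbitals:
n=2 → 1; n=3 → 3; n=4 → 6; n=5 → 10.
Total orbitals: 1 + 3 + 6 + 10 = 20.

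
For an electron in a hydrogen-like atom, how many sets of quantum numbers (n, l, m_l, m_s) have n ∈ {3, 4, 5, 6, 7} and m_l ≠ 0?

220

Per-shell orbital counts meeting the constraint:
n=3 → 6; n=4 → 12; n=5 → 20; n=6 → 30; n=7 → 42.
Orbitals: 6 + 12 + 20 + 30 + 42 = 110. Including both spin states (m_s = ±1/2) gives 2 × 110 = 220 states.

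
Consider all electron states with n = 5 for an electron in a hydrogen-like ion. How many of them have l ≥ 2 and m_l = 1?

The n = 5 shell has l = 0 through 4; check each.
Per l-value: l=2 → 1; l=3 → 1; l=4 → 1.
Orbitals: 1 + 1 + 1 = 3. Each orbital carries two spin states, so 3 × 2 = 6 states.

6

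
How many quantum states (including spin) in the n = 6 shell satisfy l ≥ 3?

54

Contributions: l=3 → 7; l=4 → 9; l=5 → 11.
Orbitals: 7 + 9 + 11 = 27. Each orbital carries two spin states, so 27 × 2 = 54 states.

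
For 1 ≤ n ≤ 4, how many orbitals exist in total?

Total orbitals = 1² + 2² + 3² + 4² = 30.

30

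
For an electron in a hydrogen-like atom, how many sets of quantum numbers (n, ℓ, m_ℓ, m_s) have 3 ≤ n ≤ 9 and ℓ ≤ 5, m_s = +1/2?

Per-shell orbital counts meeting the constraint:
n=3 → 9; n=4 → 16; n=5 → 25; n=6 → 36; n=7 → 36; n=8 → 36; n=9 → 36.
Orbitals: 9 + 16 + 25 + 36 + 36 + 36 + 36 = 194. With m_s fixed to +1/2 there is one state per orbital, so 194 states.

194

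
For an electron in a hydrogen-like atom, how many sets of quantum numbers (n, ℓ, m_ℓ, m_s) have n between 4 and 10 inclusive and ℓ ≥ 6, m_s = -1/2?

150

Go shell by shell, enumerating (ℓ, m_ℓ) with ℓ ≥ 6:
n=7 → 13; n=8 → 28; n=9 → 45; n=10 → 64.
Orbitals: 13 + 28 + 45 + 64 = 150. With m_s fixed to -1/2 there is one state per orbital, so 150 states.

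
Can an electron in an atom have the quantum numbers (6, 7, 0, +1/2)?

The orbital quantum number must satisfy 0 ≤ l ≤ n−1. With n = 6 the allowed l values are 0, 1, 2, 3, 4, 5, so l = 7 is out of range.

Not allowed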